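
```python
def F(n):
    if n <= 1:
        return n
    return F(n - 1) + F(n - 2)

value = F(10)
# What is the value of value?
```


F(10)
= F(9) + F(8)
= (F(8) + F(7)) + F(8)
Computing bottom-up: F(0)=0, F(1)=1, F(2)=1, F(3)=2, F(4)=3, F(5)=5, F(6)=8, F(7)=13, F(8)=21, F(9)=34, F(10)=55
= 55


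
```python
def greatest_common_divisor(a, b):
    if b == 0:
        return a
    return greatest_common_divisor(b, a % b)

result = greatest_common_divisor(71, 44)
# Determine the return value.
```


greatest_common_divisor(71, 44)
= greatest_common_divisor(44, 71 % 44) = greatest_common_divisor(44, 27)
= greatest_common_divisor(27, 44 % 27) = greatest_common_divisor(27, 17)
= greatest_common_divisor(17, 27 % 17) = greatest_common_divisor(17, 10)
= greatest_common_divisor(10, 17 % 10) = greatest_common_divisor(10, 7)
= greatest_common_divisor(7, 10 % 7) = greatest_common_divisor(7, 3)
= greatest_common_divisor(3, 7 % 3) = greatest_common_divisor(3, 1)
= greatest_common_divisor(1, 3 % 1) = greatest_common_divisor(1, 0)
b == 0, return a = 1


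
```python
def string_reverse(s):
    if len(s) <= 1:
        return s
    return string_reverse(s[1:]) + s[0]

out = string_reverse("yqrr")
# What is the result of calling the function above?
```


string_reverse("yqrr")
= string_reverse("qrr") + "y"
= string_reverse("rr") + "q" + "y"
= string_reverse("r") + "r" + "q" + "y"
= "r" + "r" + "q" + "y"
= "rrqy"


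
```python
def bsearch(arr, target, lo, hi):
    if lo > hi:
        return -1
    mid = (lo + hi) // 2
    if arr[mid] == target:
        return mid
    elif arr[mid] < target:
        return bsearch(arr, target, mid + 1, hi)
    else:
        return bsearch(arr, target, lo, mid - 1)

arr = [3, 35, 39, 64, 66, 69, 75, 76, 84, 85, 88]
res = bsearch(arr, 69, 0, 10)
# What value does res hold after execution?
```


bsearch(arr, 69, 0, 10)
lo=0, hi=10, mid=5, arr[mid]=69
arr[5] == 69, found at index 5
= 5


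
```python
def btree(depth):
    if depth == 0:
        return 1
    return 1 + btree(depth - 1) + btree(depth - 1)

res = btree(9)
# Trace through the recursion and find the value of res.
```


btree(9)
= 1 + btree(8) + btree(8)
= 1 + 2 * btree(8)
btree(k) = 2^(k+1) - 1
btree(0) = 1
btree(1) = 3
btree(2) = 7
btree(3) = 15
btree(4) = 31
btree(9) = 2^10 - 1 = 1023


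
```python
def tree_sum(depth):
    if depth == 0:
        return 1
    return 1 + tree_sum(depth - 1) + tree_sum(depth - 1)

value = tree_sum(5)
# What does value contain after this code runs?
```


tree_sum(5)
= 1 + tree_sum(4) + tree_sum(4)
= 1 + 2 * tree_sum(4)
tree_sum(k) = 2^(k+1) - 1
tree_sum(0) = 1
tree_sum(1) = 3
tree_sum(2) = 7
tree_sum(3) = 15
tree_sum(4) = 31
tree_sum(5) = 2^6 - 1 = 63


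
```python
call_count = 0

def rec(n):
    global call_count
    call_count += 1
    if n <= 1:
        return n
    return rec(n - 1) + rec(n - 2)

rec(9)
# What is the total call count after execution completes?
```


rec(9) calls rec(8) and rec(7); each non-base call branches into two more.
Let C(k) = total number of calls made by rec(k), including the call to rec(k) itself.
Base cases: C(0) = 1, C(1) = 1
Recurrence: C(k) = 1 + C(k-1) + C(k-2)
  C(2) = 1 + C(1) + C(0) = 1 + 1 + 1 = 3
  C(3) = 1 + C(2) + C(1) = 1 + 3 + 1 = 5
  C(4) = 1 + C(3) + C(2) = 1 + 5 + 3 = 9
  C(5) = 1 + C(4) + C(3) = 1 + 9 + 5 = 15
  C(6) = 1 + C(5) + C(4) = 1 + 15 + 9 = 25
  C(7) = 1 + C(6) + C(5) = 1 + 25 + 15 = 41
  C(8) = 1 + C(7) + C(6) = 1 + 41 + 25 = 67
  C(9) = 1 + C(8) + C(7) = 1 + 67 + 41 = 109
Total calls = C(9) = 109


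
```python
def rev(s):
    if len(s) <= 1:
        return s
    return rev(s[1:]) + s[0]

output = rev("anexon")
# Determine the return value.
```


rev("anexon")
= rev("nexon") + "a"
= rev("exon") + "n" + "a"
= rev("xon") + "e" + "n" + "a"
= rev("on") + "x" + "e" + "n" + "a"
= rev("n") + "o" + "x" + "e" + "n" + "a"
= "n" + "o" + "x" + "e" + "n" + "a"
= "noxena"


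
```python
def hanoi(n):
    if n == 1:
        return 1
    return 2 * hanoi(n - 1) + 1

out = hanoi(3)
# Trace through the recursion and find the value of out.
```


hanoi(3)
= 2 * hanoi(2) + 1
= 2 * (2 * hanoi(1) + 1) + 1
Now compute bottom-up:
hanoi(1) = 1
hanoi(2) = 2 * 1 + 1 = 3
hanoi(3) = 2 * 3 + 1 = 7
= 7


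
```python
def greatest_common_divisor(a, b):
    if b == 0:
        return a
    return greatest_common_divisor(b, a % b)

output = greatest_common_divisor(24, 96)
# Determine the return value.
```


greatest_common_divisor(24, 96)
= greatest_common_divisor(96, 24 % 96) = greatest_common_divisor(96, 24)
= greatest_common_divisor(24, 96 % 24) = greatest_common_divisor(24, 0)
b == 0, return a = 24


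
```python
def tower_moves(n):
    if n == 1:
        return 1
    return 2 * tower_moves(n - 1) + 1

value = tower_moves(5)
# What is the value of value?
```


tower_moves(5)
= 2 * tower_moves(4) + 1
= 2 * (2 * tower_moves(3) + 1) + 1
= 2 * (2 * (2 * tower_moves(2) + 1) + 1) + 1
= 2 * (2 * (2 * (2 * tower_moves(1) + 1) + 1) + 1) + 1
Now compute bottom-up:
tower_moves(1) = 1
tower_moves(2) = 2 * 1 + 1 = 3
tower_moves(3) = 2 * 3 + 1 = 7
tower_moves(4) = 2 * 7 + 1 = 15
tower_moves(5) = 2 * 15 + 1 = 31
= 31


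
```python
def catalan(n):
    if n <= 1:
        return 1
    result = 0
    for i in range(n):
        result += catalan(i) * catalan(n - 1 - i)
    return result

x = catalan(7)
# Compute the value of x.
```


catalan(7)
= sum of catalan(i) * catalan(7-1-i) for i in 0..6
First compute sub-values bottom-up:
  catalan(0) = 1, catalan(1) = 1
  catalan(2) = 1*1 + 1*1 = 2
  catalan(3) = 1*2 + 1*1 + 2*1 = 5
  catalan(4) = 1*5 + 1*2 + 2*1 + 5*1 = 14
  catalan(5) = 1*14 + 1*5 + 2*2 + 5*1 + 14*1 = 42
  catalan(6) = 1*42 + 1*14 + 2*5 + 5*2 + 14*1 + 42*1 = 132
Now catalan(7):
  catalan(0)*catalan(6) = 1*132 = 132
  catalan(1)*catalan(5) = 1*42 = 42
  catalan(2)*catalan(4) = 2*14 = 28
  catalan(3)*catalan(3) = 5*5 = 25
  catalan(4)*catalan(2) = 14*2 = 28
  catalan(5)*catalan(1) = 42*1 = 42
  catalan(6)*catalan(0) = 132*1 = 132
= 132 + 42 + 28 + 25 + 28 + 42 + 132
= 429


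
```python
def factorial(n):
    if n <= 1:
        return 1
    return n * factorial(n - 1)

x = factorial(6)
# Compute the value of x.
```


factorial(6)
= 6 * factorial(5)
= 6 * 5 * factorial(4)
= 6 * 5 * 4 * factorial(3)
= 6 * 5 * 4 * 3 * factorial(2)
= 6 * 5 * 4 * 3 * 2 * factorial(1)
= 6 * 5 * 4 * 3 * 2 * 1
= 720


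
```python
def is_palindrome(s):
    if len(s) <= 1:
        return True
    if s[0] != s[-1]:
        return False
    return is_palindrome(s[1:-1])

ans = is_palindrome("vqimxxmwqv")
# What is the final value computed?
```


is_palindrome("vqimxxmwqv")
"vqimxxmwqv": s[0]='v' == s[-1]='v' -> is_palindrome("qimxxmwq")
"qimxxmwq": s[0]='q' == s[-1]='q' -> is_palindrome("imxxmw")
"imxxmw": s[0]='i' != s[-1]='w' -> False
= False


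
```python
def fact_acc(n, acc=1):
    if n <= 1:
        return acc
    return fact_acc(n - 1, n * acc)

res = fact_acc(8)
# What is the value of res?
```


fact_acc(8, 1)
= fact_acc(7, 8 * 1) = fact_acc(7, 8)
= fact_acc(6, 7 * 8) = fact_acc(6, 56)
= fact_acc(5, 6 * 56) = fact_acc(5, 336)
= fact_acc(4, 5 * 336) = fact_acc(4, 1680)
= fact_acc(3, 4 * 1680) = fact_acc(3, 6720)
= fact_acc(2, 3 * 6720) = fact_acc(2, 20160)
= fact_acc(1, 2 * 20160) = fact_acc(1, 40320)
n <= 1, return acc = 40320


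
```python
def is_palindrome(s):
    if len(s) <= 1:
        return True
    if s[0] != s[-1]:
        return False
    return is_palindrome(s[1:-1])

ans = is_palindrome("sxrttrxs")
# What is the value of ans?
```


is_palindrome("sxrttrxs")
"sxrttrxs": s[0]='s' == s[-1]='s' -> is_palindrome("xrttrx")
"xrttrx": s[0]='x' == s[-1]='x' -> is_palindrome("rttr")
"rttr": s[0]='r' == s[-1]='r' -> is_palindrome("tt")
"tt": s[0]='t' == s[-1]='t' -> is_palindrome("")
"": len <= 1 -> True
= True


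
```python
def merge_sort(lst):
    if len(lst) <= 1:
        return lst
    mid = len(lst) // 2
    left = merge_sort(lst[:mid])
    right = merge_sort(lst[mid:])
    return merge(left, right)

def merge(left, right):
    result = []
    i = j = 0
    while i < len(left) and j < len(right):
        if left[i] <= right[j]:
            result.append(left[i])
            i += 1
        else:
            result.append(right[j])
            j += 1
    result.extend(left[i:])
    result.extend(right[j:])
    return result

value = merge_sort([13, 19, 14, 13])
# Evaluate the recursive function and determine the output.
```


merge_sort([13, 19, 14, 13])
Split into [13, 19] and [14, 13]
Left sorted: [13, 19]
Right sorted: [13, 14]
Merge [13, 19] and [13, 14]
= [13, 13, 14, 19]


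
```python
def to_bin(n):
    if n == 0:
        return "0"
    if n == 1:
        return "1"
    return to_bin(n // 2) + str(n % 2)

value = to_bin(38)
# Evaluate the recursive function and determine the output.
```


to_bin(38)
= to_bin(19) + "0"
= to_bin(9) + "1" + "0"
= to_bin(4) + "1" + "1" + "0"
= to_bin(2) + "0" + "1" + "1" + "0"
= to_bin(1) + "0" + "0" + "1" + "1" + "0"
= "1" + "0" + "0" + "1" + "1" + "0"
= "100110"


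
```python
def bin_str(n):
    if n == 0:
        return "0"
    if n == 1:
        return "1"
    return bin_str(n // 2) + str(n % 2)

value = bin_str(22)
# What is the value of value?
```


bin_str(22)
= bin_str(11) + "0"
= bin_str(5) + "1" + "0"
= bin_str(2) + "1" + "1" + "0"
= bin_str(1) + "0" + "1" + "1" + "0"
= "1" + "0" + "1" + "1" + "0"
= "10110"


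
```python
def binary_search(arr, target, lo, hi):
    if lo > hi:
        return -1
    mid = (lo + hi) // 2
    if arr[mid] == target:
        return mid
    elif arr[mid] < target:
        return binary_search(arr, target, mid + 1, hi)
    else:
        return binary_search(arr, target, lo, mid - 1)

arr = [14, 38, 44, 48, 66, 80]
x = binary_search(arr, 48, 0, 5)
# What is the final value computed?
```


binary_search(arr, 48, 0, 5)
lo=0, hi=5, mid=2, arr[mid]=44
44 < 48, search right half
lo=3, hi=5, mid=4, arr[mid]=66
66 > 48, search left half
lo=3, hi=3, mid=3, arr[mid]=48
arr[3] == 48, found at index 3
= 3


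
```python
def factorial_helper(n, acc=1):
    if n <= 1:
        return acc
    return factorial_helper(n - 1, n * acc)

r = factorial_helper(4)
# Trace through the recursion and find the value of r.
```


factorial_helper(4, 1)
= factorial_helper(3, 4 * 1) = factorial_helper(3, 4)
= factorial_helper(2, 3 * 4) = factorial_helper(2, 12)
= factorial_helper(1, 2 * 12) = factorial_helper(1, 24)
n <= 1, return acc = 24


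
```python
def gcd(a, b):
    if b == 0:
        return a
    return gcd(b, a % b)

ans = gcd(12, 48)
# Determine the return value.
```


gcd(12, 48)
= gcd(48, 12 % 48) = gcd(48, 12)
= gcd(12, 48 % 12) = gcd(12, 0)
b == 0, return a = 12


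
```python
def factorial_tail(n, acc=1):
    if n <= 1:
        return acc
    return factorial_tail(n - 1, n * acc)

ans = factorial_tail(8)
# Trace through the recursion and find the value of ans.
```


factorial_tail(8, 1)
= factorial_tail(7, 8 * 1) = factorial_tail(7, 8)
= factorial_tail(6, 7 * 8) = factorial_tail(6, 56)
= factorial_tail(5, 6 * 56) = factorial_tail(5, 336)
= factorial_tail(4, 5 * 336) = factorial_tail(4, 1680)
= factorial_tail(3, 4 * 1680) = factorial_tail(3, 6720)
= factorial_tail(2, 3 * 6720) = factorial_tail(2, 20160)
= factorial_tail(1, 2 * 20160) = factorial_tail(1, 40320)
n <= 1, return acc = 40320


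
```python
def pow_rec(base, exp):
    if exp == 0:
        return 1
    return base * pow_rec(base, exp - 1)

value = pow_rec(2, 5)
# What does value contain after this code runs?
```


pow_rec(2, 5)
= 2 * pow_rec(2, 4)
= 2 * 2 * pow_rec(2, 3)
= 2 * 2 * 2 * pow_rec(2, 2)
= 2 * 2 * 2 * 2 * pow_rec(2, 1)
= 2 * 2 * 2 * 2 * 2 * pow_rec(2, 0)
= 2 * 2 * 2 * 2 * 2 * 1
= 32


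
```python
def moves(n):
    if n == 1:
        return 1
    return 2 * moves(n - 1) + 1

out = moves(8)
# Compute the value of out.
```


moves(8)
= 2 * moves(7) + 1
= 2 * (2 * moves(6) + 1) + 1
= 2 * (2 * (2 * moves(5) + 1) + 1) + 1
= 2 * (2 * (2 * (2 * moves(4) + 1) + 1) + 1) + 1
= 2 * (2 * (2 * (2 * (2 * moves(3) + 1) + 1) + 1) + 1) + 1
= 2 * (2 * (2 * (2 * (2 * (2 * moves(2) + 1) + 1) + 1) + 1) + 1) + 1
= 2 * (2 * (2 * (2 * (2 * (2 * (2 * moves(1) + 1) + 1) + 1) + 1) + 1) + 1) + 1
Now compute bottom-up:
moves(1) = 1
moves(2) = 2 * 1 + 1 = 3
moves(3) = 2 * 3 + 1 = 7
moves(4) = 2 * 7 + 1 = 15
moves(5) = 2 * 15 + 1 = 31
moves(6) = 2 * 31 + 1 = 63
moves(7) = 2 * 63 + 1 = 127
moves(8) = 2 * 127 + 1 = 255
= 255


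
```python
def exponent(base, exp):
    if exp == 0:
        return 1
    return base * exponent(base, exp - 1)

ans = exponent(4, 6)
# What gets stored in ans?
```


exponent(4, 6)
= 4 * exponent(4, 5)
= 4 * 4 * exponent(4, 4)
= 4 * 4 * 4 * exponent(4, 3)
= 4 * 4 * 4 * 4 * exponent(4, 2)
= 4 * 4 * 4 * 4 * 4 * exponent(4, 1)
= 4 * 4 * 4 * 4 * 4 * 4 * exponent(4, 0)
= 4 * 4 * 4 * 4 * 4 * 4 * 1
= 4096


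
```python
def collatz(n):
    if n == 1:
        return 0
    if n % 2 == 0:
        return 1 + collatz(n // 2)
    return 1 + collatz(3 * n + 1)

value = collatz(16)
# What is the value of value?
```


collatz(16)
16 is even -> collatz(8)
8 is even -> collatz(4)
4 is even -> collatz(2)
2 is even -> collatz(1)
Reached 1 after 4 steps
= 4


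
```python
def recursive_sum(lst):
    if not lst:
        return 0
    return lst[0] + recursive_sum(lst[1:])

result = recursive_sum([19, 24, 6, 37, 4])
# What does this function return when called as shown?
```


recursive_sum([19, 24, 6, 37, 4])
= 19 + recursive_sum([24, 6, 37, 4])
= 19 + 24 + recursive_sum([6, 37, 4])
= 19 + 24 + 6 + recursive_sum([37, 4])
= 19 + 24 + 6 + 37 + recursive_sum([4])
= 19 + 24 + 6 + 37 + 4 + recursive_sum([])
= 19 + 24 + 6 + 37 + 4 + 0
= 90


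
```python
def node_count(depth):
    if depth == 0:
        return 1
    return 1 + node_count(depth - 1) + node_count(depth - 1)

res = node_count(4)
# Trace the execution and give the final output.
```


node_count(4)
= 1 + node_count(3) + node_count(3)
= 1 + 2 * node_count(3)
node_count(k) = 2^(k+1) - 1
node_count(0) = 1
node_count(1) = 3
node_count(2) = 7
node_count(3) = 15
node_count(4) = 31
node_count(4) = 2^5 - 1 = 31


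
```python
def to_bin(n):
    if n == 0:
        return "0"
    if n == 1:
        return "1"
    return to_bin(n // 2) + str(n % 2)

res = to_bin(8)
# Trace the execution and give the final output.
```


to_bin(8)
= to_bin(4) + "0"
= to_bin(2) + "0" + "0"
= to_bin(1) + "0" + "0" + "0"
= "1" + "0" + "0" + "0"
= "1000"


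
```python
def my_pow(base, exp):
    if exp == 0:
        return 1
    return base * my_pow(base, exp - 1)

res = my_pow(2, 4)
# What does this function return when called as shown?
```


my_pow(2, 4)
= 2 * my_pow(2, 3)
= 2 * 2 * my_pow(2, 2)
= 2 * 2 * 2 * my_pow(2, 1)
= 2 * 2 * 2 * 2 * my_pow(2, 0)
= 2 * 2 * 2 * 2 * 1
= 16


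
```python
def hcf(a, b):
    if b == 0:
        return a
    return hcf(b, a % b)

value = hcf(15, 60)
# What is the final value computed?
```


hcf(15, 60)
= hcf(60, 15 % 60) = hcf(60, 15)
= hcf(15, 60 % 15) = hcf(15, 0)
b == 0, return a = 15


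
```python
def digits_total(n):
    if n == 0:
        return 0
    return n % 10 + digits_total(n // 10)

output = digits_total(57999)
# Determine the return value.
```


digits_total(57999)
= 9 + digits_total(5799)
= 9 + 9 + digits_total(579)
= 9 + 9 + 9 + digits_total(57)
= 9 + 9 + 9 + 7 + digits_total(5)
= 9 + 9 + 9 + 7 + 5 + digits_total(0)
= 9 + 9 + 9 + 7 + 5 + 0
= 39


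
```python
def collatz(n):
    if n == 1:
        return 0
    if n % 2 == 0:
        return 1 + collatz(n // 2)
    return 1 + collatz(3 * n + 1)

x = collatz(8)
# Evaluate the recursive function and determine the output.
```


collatz(8)
8 is even -> collatz(4)
4 is even -> collatz(2)
2 is even -> collatz(1)
Reached 1 after 3 steps
= 3


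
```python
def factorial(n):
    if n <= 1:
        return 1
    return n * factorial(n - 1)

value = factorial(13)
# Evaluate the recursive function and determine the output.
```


factorial(13)
= 13 * factorial(12)
= 13 * 12 * factorial(11)
= 13 * 12 * 11 * factorial(10)
= 13 * 12 * 11 * 10 * factorial(9)
= 13 * 12 * 11 * 10 * 9 * factorial(8)
= 13 * 12 * 11 * 10 * 9 * 8 * factorial(7)
= 13 * 12 * 11 * 10 * 9 * 8 * 7 * factorial(6)
= 13 * 12 * 11 * 10 * 9 * 8 * 7 * 6 * factorial(5)
= 13 * 12 * 11 * 10 * 9 * 8 * 7 * 6 * 5 * factorial(4)
= 13 * 12 * 11 * 10 * 9 * 8 * 7 * 6 * 5 * 4 * factorial(3)
= 13 * 12 * 11 * 10 * 9 * 8 * 7 * 6 * 5 * 4 * 3 * factorial(2)
= 13 * 12 * 11 * 10 * 9 * 8 * 7 * 6 * 5 * 4 * 3 * 2 * factorial(1)
= 13 * 12 * 11 * 10 * 9 * 8 * 7 * 6 * 5 * 4 * 3 * 2 * 1
= 6227020800


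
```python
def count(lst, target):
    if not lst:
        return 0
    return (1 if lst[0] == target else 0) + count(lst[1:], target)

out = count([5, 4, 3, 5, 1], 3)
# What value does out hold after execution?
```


count([5, 4, 3, 5, 1], 3)
lst[0]=5 != 3: 0 + count([4, 3, 5, 1], 3)
lst[0]=4 != 3: 0 + count([3, 5, 1], 3)
lst[0]=3 == 3: 1 + count([5, 1], 3)
lst[0]=5 != 3: 0 + count([1], 3)
lst[0]=1 != 3: 0 + count([], 3)
= 1


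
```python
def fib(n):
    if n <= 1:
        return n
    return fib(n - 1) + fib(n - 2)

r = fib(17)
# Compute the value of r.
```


fib(17)
= fib(16) + fib(15)
= (fib(15) + fib(14)) + fib(15)
Computing bottom-up: fib(0)=0, fib(1)=1, fib(2)=1, fib(3)=2, fib(4)=3, fib(5)=5, fib(6)=8, fib(7)=13, fib(8)=21, fib(9)=34, fib(10)=55, fib(11)=89, fib(12)=144, fib(13)=233, fib(14)=377, fib(15)=610, fib(16)=987, fib(17)=1597
= 1597


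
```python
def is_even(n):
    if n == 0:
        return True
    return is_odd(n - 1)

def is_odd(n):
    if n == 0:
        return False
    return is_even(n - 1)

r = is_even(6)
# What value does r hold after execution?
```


is_even(6)
= is_odd(5)
= is_even(4)
= is_odd(3)
= is_even(2)
= is_odd(1)
= is_even(0)
n == 0: return True
= True


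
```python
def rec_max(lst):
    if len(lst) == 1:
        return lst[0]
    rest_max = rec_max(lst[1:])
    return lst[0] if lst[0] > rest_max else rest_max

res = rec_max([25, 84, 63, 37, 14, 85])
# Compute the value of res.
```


rec_max([25, 84, 63, 37, 14, 85])
= compare 25 with rec_max([84, 63, 37, 14, 85])
= compare 84 with rec_max([63, 37, 14, 85])
= compare 63 with rec_max([37, 14, 85])
= compare 37 with rec_max([14, 85])
= compare 14 with rec_max([85])
Base: rec_max([85]) = 85
compare 14 with 85: max = 85
compare 37 with 85: max = 85
compare 63 with 85: max = 85
compare 84 with 85: max = 85
compare 25 with 85: max = 85
= 85


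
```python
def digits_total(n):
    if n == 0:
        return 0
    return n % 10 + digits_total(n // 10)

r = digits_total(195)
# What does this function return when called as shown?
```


digits_total(195)
= 5 + digits_total(19)
= 5 + 9 + digits_total(1)
= 5 + 9 + 1 + digits_total(0)
= 5 + 9 + 1 + 0
= 15


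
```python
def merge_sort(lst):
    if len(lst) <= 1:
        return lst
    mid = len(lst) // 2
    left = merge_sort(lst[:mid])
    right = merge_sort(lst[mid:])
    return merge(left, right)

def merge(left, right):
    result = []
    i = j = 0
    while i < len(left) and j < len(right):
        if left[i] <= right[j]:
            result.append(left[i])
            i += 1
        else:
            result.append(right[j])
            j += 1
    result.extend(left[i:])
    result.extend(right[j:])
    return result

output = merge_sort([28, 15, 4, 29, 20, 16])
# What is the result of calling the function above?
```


merge_sort([28, 15, 4, 29, 20, 16])
Split into [28, 15, 4] and [29, 20, 16]
Left sorted: [4, 15, 28]
Right sorted: [16, 20, 29]
Merge [4, 15, 28] and [16, 20, 29]
= [4, 15, 16, 20, 28, 29]


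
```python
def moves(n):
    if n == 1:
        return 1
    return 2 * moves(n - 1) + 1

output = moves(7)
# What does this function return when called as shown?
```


moves(7)
= 2 * moves(6) + 1
= 2 * (2 * moves(5) + 1) + 1
= 2 * (2 * (2 * moves(4) + 1) + 1) + 1
= 2 * (2 * (2 * (2 * moves(3) + 1) + 1) + 1) + 1
= 2 * (2 * (2 * (2 * (2 * moves(2) + 1) + 1) + 1) + 1) + 1
= 2 * (2 * (2 * (2 * (2 * (2 * moves(1) + 1) + 1) + 1) + 1) + 1) + 1
Now compute bottom-up:
moves(1) = 1
moves(2) = 2 * 1 + 1 = 3
moves(3) = 2 * 3 + 1 = 7
moves(4) = 2 * 7 + 1 = 15
moves(5) = 2 * 15 + 1 = 31
moves(6) = 2 * 31 + 1 = 63
moves(7) = 2 * 63 + 1 = 127
= 127


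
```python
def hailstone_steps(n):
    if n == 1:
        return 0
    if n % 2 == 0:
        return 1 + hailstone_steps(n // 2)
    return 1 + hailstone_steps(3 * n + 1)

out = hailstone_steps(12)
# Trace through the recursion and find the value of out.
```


hailstone_steps(12)
12 is even -> hailstone_steps(6)
6 is even -> hailstone_steps(3)
3 is odd -> 3*3+1 = 10 -> hailstone_steps(10)
10 is even -> hailstone_steps(5)
5 is odd -> 3*5+1 = 16 -> hailstone_steps(16)
16 is even -> hailstone_steps(8)
8 is even -> hailstone_steps(4)
4 is even -> hailstone_steps(2)
2 is even -> hailstone_steps(1)
Reached 1 after 9 steps
= 9


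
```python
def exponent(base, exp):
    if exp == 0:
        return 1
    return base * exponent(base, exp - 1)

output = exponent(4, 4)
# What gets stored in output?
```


exponent(4, 4)
= 4 * exponent(4, 3)
= 4 * 4 * exponent(4, 2)
= 4 * 4 * 4 * exponent(4, 1)
= 4 * 4 * 4 * 4 * exponent(4, 0)
= 4 * 4 * 4 * 4 * 1
= 256


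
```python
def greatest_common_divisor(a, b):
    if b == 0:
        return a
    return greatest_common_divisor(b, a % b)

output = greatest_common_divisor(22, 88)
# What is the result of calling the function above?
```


greatest_common_divisor(22, 88)
= greatest_common_divisor(88, 22 % 88) = greatest_common_divisor(88, 22)
= greatest_common_divisor(22, 88 % 22) = greatest_common_divisor(22, 0)
b == 0, return a = 22


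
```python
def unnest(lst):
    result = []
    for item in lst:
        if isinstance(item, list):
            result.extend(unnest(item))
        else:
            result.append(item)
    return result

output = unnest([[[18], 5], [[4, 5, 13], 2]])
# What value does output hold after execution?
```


unnest([[[18], 5], [[4, 5, 13], 2]])
Processing each element:
  [[18], 5] is a list -> unnest recursively -> [18, 5]
  [[4, 5, 13], 2] is a list -> unnest recursively -> [4, 5, 13, 2]
= [18, 5, 4, 5, 13, 2]


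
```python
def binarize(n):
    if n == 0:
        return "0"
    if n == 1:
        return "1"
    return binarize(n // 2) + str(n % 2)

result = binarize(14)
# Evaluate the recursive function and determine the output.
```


binarize(14)
= binarize(7) + "0"
= binarize(3) + "1" + "0"
= binarize(1) + "1" + "1" + "0"
= "1" + "1" + "1" + "0"
= "1110"


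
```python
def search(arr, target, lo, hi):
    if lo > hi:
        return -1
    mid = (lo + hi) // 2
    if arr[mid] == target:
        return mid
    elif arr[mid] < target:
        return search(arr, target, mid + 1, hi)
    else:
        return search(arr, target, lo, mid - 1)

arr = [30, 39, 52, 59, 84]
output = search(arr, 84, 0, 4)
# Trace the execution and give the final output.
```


search(arr, 84, 0, 4)
lo=0, hi=4, mid=2, arr[mid]=52
52 < 84, search right half
lo=3, hi=4, mid=3, arr[mid]=59
59 < 84, search right half
lo=4, hi=4, mid=4, arr[mid]=84
arr[4] == 84, found at index 4
= 4


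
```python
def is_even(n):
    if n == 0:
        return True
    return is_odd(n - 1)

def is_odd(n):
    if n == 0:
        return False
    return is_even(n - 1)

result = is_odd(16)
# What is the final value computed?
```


is_odd(16)
= is_even(15)
= is_odd(14)
= is_even(13)
= is_odd(12)
= is_even(11)
= is_odd(10)
= is_even(9)
= is_odd(8)
= is_even(7)
= is_odd(6)
= is_even(5)
= is_odd(4)
= is_even(3)
= is_odd(2)
= is_even(1)
= is_odd(0)
n == 0: return False
= False


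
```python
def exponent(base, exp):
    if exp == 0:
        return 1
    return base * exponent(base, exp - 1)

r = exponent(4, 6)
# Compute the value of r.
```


exponent(4, 6)
= 4 * exponent(4, 5)
= 4 * 4 * exponent(4, 4)
= 4 * 4 * 4 * exponent(4, 3)
= 4 * 4 * 4 * 4 * exponent(4, 2)
= 4 * 4 * 4 * 4 * 4 * exponent(4, 1)
= 4 * 4 * 4 * 4 * 4 * 4 * exponent(4, 0)
= 4 * 4 * 4 * 4 * 4 * 4 * 1
= 4096


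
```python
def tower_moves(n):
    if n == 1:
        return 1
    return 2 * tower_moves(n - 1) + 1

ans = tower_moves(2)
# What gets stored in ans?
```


tower_moves(2)
= 2 * tower_moves(1) + 1
Now compute bottom-up:
tower_moves(1) = 1
tower_moves(2) = 2 * 1 + 1 = 3
= 3


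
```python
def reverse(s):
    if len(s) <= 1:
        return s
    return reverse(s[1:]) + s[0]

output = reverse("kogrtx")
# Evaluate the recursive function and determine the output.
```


reverse("kogrtx")
= reverse("ogrtx") + "k"
= reverse("grtx") + "o" + "k"
= reverse("rtx") + "g" + "o" + "k"
= reverse("tx") + "r" + "g" + "o" + "k"
= reverse("x") + "t" + "r" + "g" + "o" + "k"
= "x" + "t" + "r" + "g" + "o" + "k"
= "xtrgok"


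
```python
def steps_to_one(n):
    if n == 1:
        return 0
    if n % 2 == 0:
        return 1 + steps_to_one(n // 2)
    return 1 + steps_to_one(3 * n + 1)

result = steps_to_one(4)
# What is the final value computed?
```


steps_to_one(4)
4 is even -> steps_to_one(2)
2 is even -> steps_to_one(1)
Reached 1 after 2 steps
= 2


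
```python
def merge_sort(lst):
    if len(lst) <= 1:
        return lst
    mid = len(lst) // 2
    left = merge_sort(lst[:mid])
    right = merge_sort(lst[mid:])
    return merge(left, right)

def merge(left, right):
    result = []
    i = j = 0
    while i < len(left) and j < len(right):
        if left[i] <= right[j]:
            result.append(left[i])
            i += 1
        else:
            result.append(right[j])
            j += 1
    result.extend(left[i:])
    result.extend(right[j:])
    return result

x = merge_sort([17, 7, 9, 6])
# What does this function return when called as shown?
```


merge_sort([17, 7, 9, 6])
Split into [17, 7] and [9, 6]
Left sorted: [7, 17]
Right sorted: [6, 9]
Merge [7, 17] and [6, 9]
= [6, 7, 9, 17]


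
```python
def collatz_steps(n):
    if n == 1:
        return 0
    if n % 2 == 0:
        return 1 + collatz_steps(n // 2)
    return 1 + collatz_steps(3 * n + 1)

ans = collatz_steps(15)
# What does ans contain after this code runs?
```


collatz_steps(15)
15 is odd -> 3*15+1 = 46 -> collatz_steps(46)
46 is even -> collatz_steps(23)
23 is odd -> 3*23+1 = 70 -> collatz_steps(70)
70 is even -> collatz_steps(35)
35 is odd -> 3*35+1 = 106 -> collatz_steps(106)
106 is even -> collatz_steps(53)
53 is odd -> 3*53+1 = 160 -> collatz_steps(160)
160 is even -> collatz_steps(80)
80 is even -> collatz_steps(40)
40 is even -> collatz_steps(20)
20 is even -> collatz_steps(10)
10 is even -> collatz_steps(5)
5 is odd -> 3*5+1 = 16 -> collatz_steps(16)
16 is even -> collatz_steps(8)
8 is even -> collatz_steps(4)
4 is even -> collatz_steps(2)
2 is even -> collatz_steps(1)
Reached 1 after 17 steps
= 17


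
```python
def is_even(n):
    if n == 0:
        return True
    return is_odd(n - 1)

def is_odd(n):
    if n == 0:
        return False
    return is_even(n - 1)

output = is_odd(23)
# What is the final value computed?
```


is_odd(23)
= is_even(22)
= is_odd(21)
= is_even(20)
= is_odd(19)
= is_even(18)
= is_odd(17)
= is_even(16)
= is_odd(15)
= is_even(14)
= is_odd(13)
= is_even(12)
= is_odd(11)
= is_even(10)
= is_odd(9)
= is_even(8)
= is_odd(7)
= is_even(6)
= is_odd(5)
= is_even(4)
= is_odd(3)
= is_even(2)
= is_odd(1)
= is_even(0)
n == 0: return True
= True


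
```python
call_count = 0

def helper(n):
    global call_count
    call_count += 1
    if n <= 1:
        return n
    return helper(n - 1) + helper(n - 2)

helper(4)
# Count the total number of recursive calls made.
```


helper(4) calls helper(3) and helper(2); each non-base call branches into two more.
Let C(k) = total number of calls made by helper(k), including the call to helper(k) itself.
Base cases: C(0) = 1, C(1) = 1
Recurrence: C(k) = 1 + C(k-1) + C(k-2)
  C(2) = 1 + C(1) + C(0) = 1 + 1 + 1 = 3
  C(3) = 1 + C(2) + C(1) = 1 + 3 + 1 = 5
  C(4) = 1 + C(3) + C(2) = 1 + 5 + 3 = 9
Total calls = C(4) = 9


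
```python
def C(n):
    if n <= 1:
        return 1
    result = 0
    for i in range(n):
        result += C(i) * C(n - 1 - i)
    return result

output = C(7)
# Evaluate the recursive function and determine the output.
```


C(7)
= sum of C(i) * C(7-1-i) for i in 0..6
First compute sub-values bottom-up:
  C(0) = 1, C(1) = 1
  C(2) = 1*1 + 1*1 = 2
  C(3) = 1*2 + 1*1 + 2*1 = 5
  C(4) = 1*5 + 1*2 + 2*1 + 5*1 = 14
  C(5) = 1*14 + 1*5 + 2*2 + 5*1 + 14*1 = 42
  C(6) = 1*42 + 1*14 + 2*5 + 5*2 + 14*1 + 42*1 = 132
Now C(7):
  C(0)*C(6) = 1*132 = 132
  C(1)*C(5) = 1*42 = 42
  C(2)*C(4) = 2*14 = 28
  C(3)*C(3) = 5*5 = 25
  C(4)*C(2) = 14*2 = 28
  C(5)*C(1) = 42*1 = 42
  C(6)*C(0) = 132*1 = 132
= 132 + 42 + 28 + 25 + 28 + 42 + 132
= 429


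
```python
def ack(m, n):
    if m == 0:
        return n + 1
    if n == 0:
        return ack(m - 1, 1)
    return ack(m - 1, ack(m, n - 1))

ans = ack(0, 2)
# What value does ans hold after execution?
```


ack(0, 2)
m == 0: return 2 + 1 = 3
= 3


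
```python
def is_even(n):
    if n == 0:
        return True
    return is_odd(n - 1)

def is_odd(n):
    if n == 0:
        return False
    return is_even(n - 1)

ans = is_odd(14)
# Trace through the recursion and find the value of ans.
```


is_odd(14)
= is_even(13)
= is_odd(12)
= is_even(11)
= is_odd(10)
= is_even(9)
= is_odd(8)
= is_even(7)
= is_odd(6)
= is_even(5)
= is_odd(4)
= is_even(3)
= is_odd(2)
= is_even(1)
= is_odd(0)
n == 0: return False
= False


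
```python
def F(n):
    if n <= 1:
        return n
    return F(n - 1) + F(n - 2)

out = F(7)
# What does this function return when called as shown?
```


F(7)
= F(6) + F(5)
= (F(5) + F(4)) + F(5)
Computing bottom-up: F(0)=0, F(1)=1, F(2)=1, F(3)=2, F(4)=3, F(5)=5, F(6)=8, F(7)=13
= 13


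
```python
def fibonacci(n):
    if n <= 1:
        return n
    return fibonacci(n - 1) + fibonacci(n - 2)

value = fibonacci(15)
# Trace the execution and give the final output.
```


fibonacci(15)
= fibonacci(14) + fibonacci(13)
= (fibonacci(13) + fibonacci(12)) + fibonacci(13)
Computing bottom-up: fibonacci(0)=0, fibonacci(1)=1, fibonacci(2)=1, fibonacci(3)=2, fibonacci(4)=3, fibonacci(5)=5, fibonacci(6)=8, fibonacci(7)=13, fibonacci(8)=21, fibonacci(9)=34, fibonacci(10)=55, fibonacci(11)=89, fibonacci(12)=144, fibonacci(13)=233, fibonacci(14)=377, fibonacci(15)=610
= 610


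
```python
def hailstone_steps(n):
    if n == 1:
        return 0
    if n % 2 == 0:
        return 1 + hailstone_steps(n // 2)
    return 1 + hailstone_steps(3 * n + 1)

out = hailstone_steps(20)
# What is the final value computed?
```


hailstone_steps(20)
20 is even -> hailstone_steps(10)
10 is even -> hailstone_steps(5)
5 is odd -> 3*5+1 = 16 -> hailstone_steps(16)
16 is even -> hailstone_steps(8)
8 is even -> hailstone_steps(4)
4 is even -> hailstone_steps(2)
2 is even -> hailstone_steps(1)
Reached 1 after 7 steps
= 7


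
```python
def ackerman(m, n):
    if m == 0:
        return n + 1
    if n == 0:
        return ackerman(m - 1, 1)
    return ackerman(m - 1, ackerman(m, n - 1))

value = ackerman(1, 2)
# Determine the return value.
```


ackerman(1, 2)
= ackerman(0, ackerman(1, 1))
First compute ackerman(1, 1) = 3
= ackerman(0, 3)
= 4


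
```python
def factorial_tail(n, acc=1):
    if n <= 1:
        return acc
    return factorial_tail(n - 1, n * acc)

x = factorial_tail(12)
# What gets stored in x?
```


factorial_tail(12, 1)
= factorial_tail(11, 12 * 1) = factorial_tail(11, 12)
= factorial_tail(10, 11 * 12) = factorial_tail(10, 132)
= factorial_tail(9, 10 * 132) = factorial_tail(9, 1320)
= factorial_tail(8, 9 * 1320) = factorial_tail(8, 11880)
= factorial_tail(7, 8 * 11880) = factorial_tail(7, 95040)
= factorial_tail(6, 7 * 95040) = factorial_tail(6, 665280)
= factorial_tail(5, 6 * 665280) = factorial_tail(5, 3991680)
= factorial_tail(4, 5 * 3991680) = factorial_tail(4, 19958400)
= factorial_tail(3, 4 * 19958400) = factorial_tail(3, 79833600)
= factorial_tail(2, 3 * 79833600) = factorial_tail(2, 239500800)
= factorial_tail(1, 2 * 239500800) = factorial_tail(1, 479001600)
n <= 1, return acc = 479001600


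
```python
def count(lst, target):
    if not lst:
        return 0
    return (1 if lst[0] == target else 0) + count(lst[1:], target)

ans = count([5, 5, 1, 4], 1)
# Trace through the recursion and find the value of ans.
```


count([5, 5, 1, 4], 1)
lst[0]=5 != 1: 0 + count([5, 1, 4], 1)
lst[0]=5 != 1: 0 + count([1, 4], 1)
lst[0]=1 == 1: 1 + count([4], 1)
lst[0]=4 != 1: 0 + count([], 1)
= 1


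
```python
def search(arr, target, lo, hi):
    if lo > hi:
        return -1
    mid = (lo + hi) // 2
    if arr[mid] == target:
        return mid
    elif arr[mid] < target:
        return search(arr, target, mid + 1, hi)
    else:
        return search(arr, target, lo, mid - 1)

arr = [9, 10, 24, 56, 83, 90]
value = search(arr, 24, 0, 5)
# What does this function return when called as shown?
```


search(arr, 24, 0, 5)
lo=0, hi=5, mid=2, arr[mid]=24
arr[2] == 24, found at index 2
= 2


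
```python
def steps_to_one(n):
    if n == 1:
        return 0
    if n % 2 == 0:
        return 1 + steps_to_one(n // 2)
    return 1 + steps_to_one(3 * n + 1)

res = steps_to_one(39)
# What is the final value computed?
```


steps_to_one(39)
39 is odd -> 3*39+1 = 118 -> steps_to_one(118)
118 is even -> steps_to_one(59)
59 is odd -> 3*59+1 = 178 -> steps_to_one(178)
178 is even -> steps_to_one(89)
89 is odd -> 3*89+1 = 268 -> steps_to_one(268)
268 is even -> steps_to_one(134)
134 is even -> steps_to_one(67)
67 is odd -> 3*67+1 = 202 -> steps_to_one(202)
202 is even -> steps_to_one(101)
101 is odd -> 3*101+1 = 304 -> steps_to_one(304)
304 is even -> steps_to_one(152)
152 is even -> steps_to_one(76)
76 is even -> steps_to_one(38)
38 is even -> steps_to_one(19)
19 is odd -> 3*19+1 = 58 -> steps_to_one(58)
58 is even -> steps_to_one(29)
29 is odd -> 3*29+1 = 88 -> steps_to_one(88)
88 is even -> steps_to_one(44)
44 is even -> steps_to_one(22)
22 is even -> steps_to_one(11)
11 is odd -> 3*11+1 = 34 -> steps_to_one(34)
34 is even -> steps_to_one(17)
17 is odd -> 3*17+1 = 52 -> steps_to_one(52)
52 is even -> steps_to_one(26)
26 is even -> steps_to_one(13)
13 is odd -> 3*13+1 = 40 -> steps_to_one(40)
40 is even -> steps_to_one(20)
20 is even -> steps_to_one(10)
10 is even -> steps_to_one(5)
5 is odd -> 3*5+1 = 16 -> steps_to_one(16)
16 is even -> steps_to_one(8)
8 is even -> steps_to_one(4)
4 is even -> steps_to_one(2)
2 is even -> steps_to_one(1)
Reached 1 after 34 steps
= 34


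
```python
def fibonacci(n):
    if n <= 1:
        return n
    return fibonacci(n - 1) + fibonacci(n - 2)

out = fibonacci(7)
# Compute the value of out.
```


fibonacci(7)
= fibonacci(6) + fibonacci(5)
= (fibonacci(5) + fibonacci(4)) + fibonacci(5)
Computing bottom-up: fibonacci(0)=0, fibonacci(1)=1, fibonacci(2)=1, fibonacci(3)=2, fibonacci(4)=3, fibonacci(5)=5, fibonacci(6)=8, fibonacci(7)=13
= 13


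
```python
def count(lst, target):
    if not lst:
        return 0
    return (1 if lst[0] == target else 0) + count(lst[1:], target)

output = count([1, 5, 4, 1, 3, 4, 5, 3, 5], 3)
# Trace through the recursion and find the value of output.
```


count([1, 5, 4, 1, 3, 4, 5, 3, 5], 3)
lst[0]=1 != 3: 0 + count([5, 4, 1, 3, 4, 5, 3, 5], 3)
lst[0]=5 != 3: 0 + count([4, 1, 3, 4, 5, 3, 5], 3)
lst[0]=4 != 3: 0 + count([1, 3, 4, 5, 3, 5], 3)
lst[0]=1 != 3: 0 + count([3, 4, 5, 3, 5], 3)
lst[0]=3 == 3: 1 + count([4, 5, 3, 5], 3)
lst[0]=4 != 3: 0 + count([5, 3, 5], 3)
lst[0]=5 != 3: 0 + count([3, 5], 3)
lst[0]=3 == 3: 1 + count([5], 3)
lst[0]=5 != 3: 0 + count([], 3)
= 2


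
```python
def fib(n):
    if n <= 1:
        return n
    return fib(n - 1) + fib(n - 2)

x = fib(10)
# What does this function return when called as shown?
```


fib(10)
= fib(9) + fib(8)
= (fib(8) + fib(7)) + fib(8)
Computing bottom-up: fib(0)=0, fib(1)=1, fib(2)=1, fib(3)=2, fib(4)=3, fib(5)=5, fib(6)=8, fib(7)=13, fib(8)=21, fib(9)=34, fib(10)=55
= 55


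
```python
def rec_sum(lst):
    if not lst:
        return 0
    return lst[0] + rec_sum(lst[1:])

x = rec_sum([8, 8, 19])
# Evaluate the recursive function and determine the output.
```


rec_sum([8, 8, 19])
= 8 + rec_sum([8, 19])
= 8 + 8 + rec_sum([19])
= 8 + 8 + 19 + rec_sum([])
= 8 + 8 + 19 + 0
= 35


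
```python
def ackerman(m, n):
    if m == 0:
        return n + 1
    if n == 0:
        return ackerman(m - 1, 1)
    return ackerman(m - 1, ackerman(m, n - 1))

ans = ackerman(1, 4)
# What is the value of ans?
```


ackerman(1, 4)
= ackerman(0, ackerman(1, 3))
First compute ackerman(1, 3) = 5
= ackerman(0, 5)
= 6


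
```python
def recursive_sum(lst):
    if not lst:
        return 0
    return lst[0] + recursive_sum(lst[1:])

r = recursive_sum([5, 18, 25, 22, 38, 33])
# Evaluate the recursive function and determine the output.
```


recursive_sum([5, 18, 25, 22, 38, 33])
= 5 + recursive_sum([18, 25, 22, 38, 33])
= 5 + 18 + recursive_sum([25, 22, 38, 33])
= 5 + 18 + 25 + recursive_sum([22, 38, 33])
= 5 + 18 + 25 + 22 + recursive_sum([38, 33])
= 5 + 18 + 25 + 22 + 38 + recursive_sum([33])
= 5 + 18 + 25 + 22 + 38 + 33 + recursive_sum([])
= 5 + 18 + 25 + 22 + 38 + 33 + 0
= 141


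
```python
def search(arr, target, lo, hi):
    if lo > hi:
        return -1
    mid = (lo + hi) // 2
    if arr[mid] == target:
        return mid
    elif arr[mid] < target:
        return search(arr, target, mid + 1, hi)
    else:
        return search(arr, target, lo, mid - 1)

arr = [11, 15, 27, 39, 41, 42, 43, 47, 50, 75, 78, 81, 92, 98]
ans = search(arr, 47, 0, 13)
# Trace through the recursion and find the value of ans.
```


search(arr, 47, 0, 13)
lo=0, hi=13, mid=6, arr[mid]=43
43 < 47, search right half
lo=7, hi=13, mid=10, arr[mid]=78
78 > 47, search left half
lo=7, hi=9, mid=8, arr[mid]=50
50 > 47, search left half
lo=7, hi=7, mid=7, arr[mid]=47
arr[7] == 47, found at index 7
= 7


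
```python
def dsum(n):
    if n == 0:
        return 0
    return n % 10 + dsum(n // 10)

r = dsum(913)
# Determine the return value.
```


dsum(913)
= 3 + dsum(91)
= 3 + 1 + dsum(9)
= 3 + 1 + 9 + dsum(0)
= 3 + 1 + 9 + 0
= 13


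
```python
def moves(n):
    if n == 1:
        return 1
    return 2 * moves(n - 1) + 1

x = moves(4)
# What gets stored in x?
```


moves(4)
= 2 * moves(3) + 1
= 2 * (2 * moves(2) + 1) + 1
= 2 * (2 * (2 * moves(1) + 1) + 1) + 1
Now compute bottom-up:
moves(1) = 1
moves(2) = 2 * 1 + 1 = 3
moves(3) = 2 * 3 + 1 = 7
moves(4) = 2 * 7 + 1 = 15
= 15


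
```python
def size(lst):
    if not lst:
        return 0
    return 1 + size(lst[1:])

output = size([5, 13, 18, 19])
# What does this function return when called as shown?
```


size([5, 13, 18, 19])
= 1 + size([13, 18, 19])
= 1 + 1 + size([18, 19])
= 1 + 1 + 1 + size([19])
= 1 + 1 + 1 + 1 + size([])
= 1 + 1 + 1 + 1 + 0
= 4


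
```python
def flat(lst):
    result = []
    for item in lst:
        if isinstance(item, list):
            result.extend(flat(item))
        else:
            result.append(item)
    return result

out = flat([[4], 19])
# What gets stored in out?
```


flat([[4], 19])
Processing each element:
  [4] is a list -> flat recursively -> [4]
  19 is not a list -> append 19
= [4, 19]


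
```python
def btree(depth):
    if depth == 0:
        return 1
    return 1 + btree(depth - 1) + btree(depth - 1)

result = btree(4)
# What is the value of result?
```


btree(4)
= 1 + btree(3) + btree(3)
= 1 + 2 * btree(3)
btree(k) = 2^(k+1) - 1
btree(0) = 1
btree(1) = 3
btree(2) = 7
btree(3) = 15
btree(4) = 31
btree(4) = 2^5 - 1 = 31


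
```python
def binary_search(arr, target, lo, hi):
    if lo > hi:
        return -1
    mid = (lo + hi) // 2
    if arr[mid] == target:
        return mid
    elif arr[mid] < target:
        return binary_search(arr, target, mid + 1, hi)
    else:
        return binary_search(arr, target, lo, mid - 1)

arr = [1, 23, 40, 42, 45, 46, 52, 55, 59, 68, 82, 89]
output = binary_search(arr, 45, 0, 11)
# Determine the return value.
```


binary_search(arr, 45, 0, 11)
lo=0, hi=11, mid=5, arr[mid]=46
46 > 45, search left half
lo=0, hi=4, mid=2, arr[mid]=40
40 < 45, search right half
lo=3, hi=4, mid=3, arr[mid]=42
42 < 45, search right half
lo=4, hi=4, mid=4, arr[mid]=45
arr[4] == 45, found at index 4
= 4
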